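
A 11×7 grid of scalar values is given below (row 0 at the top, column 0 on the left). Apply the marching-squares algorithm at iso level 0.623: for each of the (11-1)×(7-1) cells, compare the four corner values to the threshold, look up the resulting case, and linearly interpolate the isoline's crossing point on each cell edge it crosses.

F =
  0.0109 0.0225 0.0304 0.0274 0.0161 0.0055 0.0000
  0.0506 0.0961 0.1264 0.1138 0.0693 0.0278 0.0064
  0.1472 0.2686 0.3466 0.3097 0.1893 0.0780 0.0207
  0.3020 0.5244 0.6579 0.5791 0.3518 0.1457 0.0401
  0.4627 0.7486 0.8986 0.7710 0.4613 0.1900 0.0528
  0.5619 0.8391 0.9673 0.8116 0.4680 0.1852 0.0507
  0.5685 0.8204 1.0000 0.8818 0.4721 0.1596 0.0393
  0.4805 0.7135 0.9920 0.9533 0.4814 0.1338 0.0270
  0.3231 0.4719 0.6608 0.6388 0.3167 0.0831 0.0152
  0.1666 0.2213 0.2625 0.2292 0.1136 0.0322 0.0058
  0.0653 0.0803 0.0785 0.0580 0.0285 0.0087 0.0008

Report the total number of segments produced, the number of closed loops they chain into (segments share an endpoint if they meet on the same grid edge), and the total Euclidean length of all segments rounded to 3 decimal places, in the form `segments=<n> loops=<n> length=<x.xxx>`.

cell (2,1): code 0100 → (2.888,2.000)–(3.000,1.739)
cell (2,2): code 1000 → (3.000,2.443)–(2.888,2.000)
cell (3,0): code 0100 → (3.440,1.000)–(4.000,0.561)
cell (3,1): code 1110 → (3.000,1.739)–(3.440,1.000)
cell (3,2): code 1101 → (3.229,3.000)–(3.000,2.443)
cell (3,3): code 1000 → (4.000,3.478)–(3.229,3.000)
cell (4,0): code 0110 → (4.000,0.561)–(5.000,0.220)
cell (4,3): code 1001 → (5.000,3.549)–(4.000,3.478)
cell (5,0): code 0110 → (5.000,0.220)–(6.000,0.216)
cell (5,3): code 1001 → (6.000,3.632)–(5.000,3.549)
cell (6,0): code 0110 → (6.000,0.216)–(7.000,0.612)
cell (6,3): code 1001 → (7.000,3.700)–(6.000,3.632)
cell (7,0): code 0010 → (7.000,0.612)–(7.375,1.000)
cell (7,1): code 0111 → (7.375,1.000)–(8.000,1.800)
cell (7,3): code 1001 → (8.000,3.049)–(7.000,3.700)
cell (8,1): code 0010 → (8.000,1.800)–(8.095,2.000)
cell (8,2): code 0011 → (8.095,2.000)–(8.039,3.000)
cell (8,3): code 0001 → (8.039,3.000)–(8.000,3.049)
total: 18 segments, chained into 1 closed loop(s), length Σ = 13.995825

segments=18 loops=1 length=13.996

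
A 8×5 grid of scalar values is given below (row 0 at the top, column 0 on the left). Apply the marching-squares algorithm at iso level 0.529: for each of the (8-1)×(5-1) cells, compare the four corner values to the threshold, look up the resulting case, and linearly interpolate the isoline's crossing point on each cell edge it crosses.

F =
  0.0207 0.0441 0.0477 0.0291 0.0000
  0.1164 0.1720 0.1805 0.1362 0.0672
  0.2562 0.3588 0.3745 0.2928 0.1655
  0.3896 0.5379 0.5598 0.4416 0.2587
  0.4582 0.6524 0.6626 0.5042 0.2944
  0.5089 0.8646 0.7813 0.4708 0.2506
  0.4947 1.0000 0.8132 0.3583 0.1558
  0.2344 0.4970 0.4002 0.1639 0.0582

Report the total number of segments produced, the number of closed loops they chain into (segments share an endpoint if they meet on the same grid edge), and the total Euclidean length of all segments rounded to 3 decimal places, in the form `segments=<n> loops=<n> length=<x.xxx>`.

cell (2,0): code 0100 → (2.950,1.000)–(3.000,0.940)
cell (2,1): code 1100 → (2.834,2.000)–(2.950,1.000)
cell (2,2): code 1000 → (3.000,2.261)–(2.834,2.000)
cell (3,0): code 0110 → (3.000,0.940)–(4.000,0.365)
cell (3,2): code 1001 → (4.000,2.843)–(3.000,2.261)
cell (4,0): code 0110 → (4.000,0.365)–(5.000,0.057)
cell (4,2): code 1001 → (5.000,2.813)–(4.000,2.843)
cell (5,0): code 0110 → (5.000,0.057)–(6.000,0.068)
cell (5,2): code 1001 → (6.000,2.625)–(5.000,2.813)
cell (6,0): code 0010 → (6.000,0.068)–(6.936,1.000)
cell (6,1): code 0011 → (6.936,1.000)–(6.688,2.000)
cell (6,2): code 0001 → (6.688,2.000)–(6.000,2.625)
total: 12 segments, chained into 1 closed loop(s), length Σ = 11.050376

segments=12 loops=1 length=11.050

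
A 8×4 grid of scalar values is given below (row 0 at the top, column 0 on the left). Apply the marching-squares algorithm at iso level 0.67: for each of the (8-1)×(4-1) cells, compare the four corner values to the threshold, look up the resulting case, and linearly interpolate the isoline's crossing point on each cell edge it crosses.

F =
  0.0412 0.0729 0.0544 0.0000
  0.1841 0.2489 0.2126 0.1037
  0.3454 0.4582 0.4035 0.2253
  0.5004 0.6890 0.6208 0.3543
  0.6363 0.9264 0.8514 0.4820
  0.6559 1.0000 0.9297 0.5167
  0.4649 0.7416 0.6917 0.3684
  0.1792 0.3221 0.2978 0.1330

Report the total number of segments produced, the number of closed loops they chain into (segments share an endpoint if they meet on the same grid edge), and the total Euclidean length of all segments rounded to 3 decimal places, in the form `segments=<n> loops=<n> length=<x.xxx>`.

cell (2,0): code 0100 → (2.918,1.000)–(3.000,0.899)
cell (2,1): code 1000 → (3.000,1.279)–(2.918,1.000)
cell (3,0): code 0110 → (3.000,0.899)–(4.000,0.116)
cell (3,1): code 1101 → (3.213,2.000)–(3.000,1.279)
cell (3,2): code 1000 → (4.000,2.491)–(3.213,2.000)
cell (4,0): code 0110 → (4.000,0.116)–(5.000,0.041)
cell (4,2): code 1001 → (5.000,2.629)–(4.000,2.491)
cell (5,0): code 0110 → (5.000,0.041)–(6.000,0.741)
cell (5,2): code 1001 → (6.000,2.067)–(5.000,2.629)
cell (6,0): code 0010 → (6.000,0.741)–(6.171,1.000)
cell (6,1): code 0011 → (6.171,1.000)–(6.055,2.000)
cell (6,2): code 0001 → (6.055,2.000)–(6.000,2.067)
total: 12 segments, chained into 1 closed loop(s), length Σ = 9.153863

segments=12 loops=1 length=9.154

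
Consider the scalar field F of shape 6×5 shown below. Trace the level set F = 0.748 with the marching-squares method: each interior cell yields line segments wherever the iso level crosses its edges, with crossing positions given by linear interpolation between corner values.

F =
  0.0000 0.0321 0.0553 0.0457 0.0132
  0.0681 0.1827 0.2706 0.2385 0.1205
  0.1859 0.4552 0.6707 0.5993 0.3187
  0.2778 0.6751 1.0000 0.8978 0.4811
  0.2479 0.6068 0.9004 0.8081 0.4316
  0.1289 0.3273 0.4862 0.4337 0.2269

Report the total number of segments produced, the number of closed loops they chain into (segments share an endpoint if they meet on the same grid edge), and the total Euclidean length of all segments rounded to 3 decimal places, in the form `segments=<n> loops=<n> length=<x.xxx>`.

cell (2,1): code 0100 → (2.235,2.000)–(3.000,1.224)
cell (2,2): code 1100 → (2.498,3.000)–(2.235,2.000)
cell (2,3): code 1000 → (3.000,3.359)–(2.498,3.000)
cell (3,1): code 0110 → (3.000,1.224)–(4.000,1.481)
cell (3,3): code 1001 → (4.000,3.160)–(3.000,3.359)
cell (4,1): code 0010 → (4.000,1.481)–(4.368,2.000)
cell (4,2): code 0011 → (4.368,2.000)–(4.161,3.000)
cell (4,3): code 0001 → (4.161,3.000)–(4.000,3.160)
total: 8 segments, chained into 1 closed loop(s), length Σ = 6.677102

segments=8 loops=1 length=6.677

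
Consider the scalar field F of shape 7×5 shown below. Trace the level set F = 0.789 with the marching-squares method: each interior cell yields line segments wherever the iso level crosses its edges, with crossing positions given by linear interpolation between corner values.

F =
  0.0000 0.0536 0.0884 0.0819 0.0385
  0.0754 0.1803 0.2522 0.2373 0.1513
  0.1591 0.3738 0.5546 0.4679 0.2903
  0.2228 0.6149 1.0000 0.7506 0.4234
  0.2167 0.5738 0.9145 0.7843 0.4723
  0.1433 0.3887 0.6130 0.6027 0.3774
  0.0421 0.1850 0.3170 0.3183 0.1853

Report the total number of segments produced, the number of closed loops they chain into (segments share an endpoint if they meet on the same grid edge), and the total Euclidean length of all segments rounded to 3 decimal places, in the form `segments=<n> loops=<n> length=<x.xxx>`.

segments=6 loops=1 length=5.323

cell (2,1): code 0100 → (2.526,2.000)–(3.000,1.452)
cell (2,2): code 1000 → (3.000,2.846)–(2.526,2.000)
cell (3,1): code 0110 → (3.000,1.452)–(4.000,1.632)
cell (3,2): code 1001 → (4.000,2.964)–(3.000,2.846)
cell (4,1): code 0010 → (4.000,1.632)–(4.416,2.000)
cell (4,2): code 0001 → (4.416,2.000)–(4.000,2.964)
total: 6 segments, chained into 1 closed loop(s), length Σ = 5.322634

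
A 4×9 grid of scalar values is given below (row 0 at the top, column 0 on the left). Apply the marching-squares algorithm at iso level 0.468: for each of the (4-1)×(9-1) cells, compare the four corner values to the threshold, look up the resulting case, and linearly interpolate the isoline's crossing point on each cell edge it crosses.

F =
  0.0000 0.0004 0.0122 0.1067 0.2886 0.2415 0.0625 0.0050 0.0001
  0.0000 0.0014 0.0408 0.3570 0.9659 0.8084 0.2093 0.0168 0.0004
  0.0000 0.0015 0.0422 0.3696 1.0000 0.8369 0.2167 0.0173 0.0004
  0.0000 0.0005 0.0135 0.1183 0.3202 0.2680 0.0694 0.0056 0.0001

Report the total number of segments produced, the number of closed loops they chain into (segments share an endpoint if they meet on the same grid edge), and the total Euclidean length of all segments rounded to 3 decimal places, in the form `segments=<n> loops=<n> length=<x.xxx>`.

cell (0,3): code 0100 → (0.265,4.000)–(1.000,3.182)
cell (0,4): code 1100 → (0.400,5.000)–(0.265,4.000)
cell (0,5): code 1000 → (1.000,5.568)–(0.400,5.000)
cell (1,3): code 0110 → (1.000,3.182)–(2.000,3.156)
cell (1,5): code 1001 → (2.000,5.595)–(1.000,5.568)
cell (2,3): code 0010 → (2.000,3.156)–(2.783,4.000)
cell (2,4): code 0011 → (2.783,4.000)–(2.648,5.000)
cell (2,5): code 0001 → (2.648,5.000)–(2.000,5.595)
total: 8 segments, chained into 1 closed loop(s), length Σ = 7.975770

segments=8 loops=1 length=7.976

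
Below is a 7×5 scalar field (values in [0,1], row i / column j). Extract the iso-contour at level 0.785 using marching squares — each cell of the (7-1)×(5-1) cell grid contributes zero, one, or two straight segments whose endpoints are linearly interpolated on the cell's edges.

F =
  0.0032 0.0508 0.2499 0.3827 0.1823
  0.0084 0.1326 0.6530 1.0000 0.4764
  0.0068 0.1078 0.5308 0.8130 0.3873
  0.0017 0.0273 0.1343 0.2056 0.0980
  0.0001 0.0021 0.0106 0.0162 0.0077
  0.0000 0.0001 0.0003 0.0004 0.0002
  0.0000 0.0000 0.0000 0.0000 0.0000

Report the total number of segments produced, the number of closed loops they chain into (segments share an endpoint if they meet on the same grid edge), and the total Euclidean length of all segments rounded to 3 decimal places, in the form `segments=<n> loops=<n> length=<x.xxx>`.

cell (0,2): code 0100 → (0.652,3.000)–(1.000,2.380)
cell (0,3): code 1000 → (1.000,3.411)–(0.652,3.000)
cell (1,2): code 0110 → (1.000,2.380)–(2.000,2.901)
cell (1,3): code 1001 → (2.000,3.066)–(1.000,3.411)
cell (2,2): code 0010 → (2.000,2.901)–(2.046,3.000)
cell (2,3): code 0001 → (2.046,3.000)–(2.000,3.066)
total: 6 segments, chained into 1 closed loop(s), length Σ = 3.624025

segments=6 loops=1 length=3.624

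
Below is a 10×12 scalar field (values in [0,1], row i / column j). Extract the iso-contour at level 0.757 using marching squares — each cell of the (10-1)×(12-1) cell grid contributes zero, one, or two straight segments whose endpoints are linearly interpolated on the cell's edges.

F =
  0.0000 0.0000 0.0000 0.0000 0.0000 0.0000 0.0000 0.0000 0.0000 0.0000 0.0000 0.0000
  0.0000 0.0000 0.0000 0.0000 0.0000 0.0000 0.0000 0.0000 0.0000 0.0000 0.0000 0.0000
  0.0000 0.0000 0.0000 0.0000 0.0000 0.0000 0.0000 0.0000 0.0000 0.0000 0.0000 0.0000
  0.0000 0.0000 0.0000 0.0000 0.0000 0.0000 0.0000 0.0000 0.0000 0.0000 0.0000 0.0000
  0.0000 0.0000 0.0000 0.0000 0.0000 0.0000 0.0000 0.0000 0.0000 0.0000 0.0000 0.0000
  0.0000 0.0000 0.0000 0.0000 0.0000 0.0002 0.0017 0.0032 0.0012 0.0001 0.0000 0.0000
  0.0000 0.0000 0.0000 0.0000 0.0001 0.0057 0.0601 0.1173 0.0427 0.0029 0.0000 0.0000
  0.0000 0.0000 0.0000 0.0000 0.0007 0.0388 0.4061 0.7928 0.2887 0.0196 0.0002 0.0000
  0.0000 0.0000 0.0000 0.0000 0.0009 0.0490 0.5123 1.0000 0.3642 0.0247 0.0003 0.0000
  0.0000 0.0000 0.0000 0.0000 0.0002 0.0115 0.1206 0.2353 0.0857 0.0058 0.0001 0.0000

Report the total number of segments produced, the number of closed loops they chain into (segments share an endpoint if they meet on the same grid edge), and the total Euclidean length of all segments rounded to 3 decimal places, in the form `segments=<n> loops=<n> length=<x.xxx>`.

segments=6 loops=1 length=3.410

cell (6,6): code 0100 → (6.947,7.000)–(7.000,6.907)
cell (6,7): code 1000 → (7.000,7.071)–(6.947,7.000)
cell (7,6): code 0110 → (7.000,6.907)–(8.000,6.502)
cell (7,7): code 1001 → (8.000,7.382)–(7.000,7.071)
cell (8,6): code 0010 → (8.000,6.502)–(8.318,7.000)
cell (8,7): code 0001 → (8.318,7.000)–(8.000,7.382)
total: 6 segments, chained into 1 closed loop(s), length Σ = 3.409748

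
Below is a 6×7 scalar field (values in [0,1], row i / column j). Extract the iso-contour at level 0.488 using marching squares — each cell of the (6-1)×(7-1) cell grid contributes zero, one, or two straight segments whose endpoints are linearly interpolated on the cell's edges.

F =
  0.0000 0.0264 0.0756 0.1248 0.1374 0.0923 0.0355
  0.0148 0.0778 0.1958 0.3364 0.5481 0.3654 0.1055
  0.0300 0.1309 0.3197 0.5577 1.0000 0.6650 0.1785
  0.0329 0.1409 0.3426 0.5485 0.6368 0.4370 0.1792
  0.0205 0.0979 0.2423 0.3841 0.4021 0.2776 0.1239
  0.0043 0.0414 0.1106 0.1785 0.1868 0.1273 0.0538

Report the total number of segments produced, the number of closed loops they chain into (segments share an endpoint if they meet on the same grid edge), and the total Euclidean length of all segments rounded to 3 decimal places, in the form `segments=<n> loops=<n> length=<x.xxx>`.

segments=12 loops=1 length=8.261

cell (0,3): code 0100 → (0.854,4.000)–(1.000,3.716)
cell (0,4): code 1000 → (1.000,4.329)–(0.854,4.000)
cell (1,2): code 0100 → (1.685,3.000)–(2.000,2.707)
cell (1,3): code 1110 → (1.000,3.716)–(1.685,3.000)
cell (1,4): code 1101 → (1.409,5.000)–(1.000,4.329)
cell (1,5): code 1000 → (2.000,5.364)–(1.409,5.000)
cell (2,2): code 0110 → (2.000,2.707)–(3.000,2.706)
cell (2,4): code 1011 → (3.000,4.745)–(2.776,5.000)
cell (2,5): code 0001 → (2.776,5.000)–(2.000,5.364)
cell (3,2): code 0010 → (3.000,2.706)–(3.368,3.000)
cell (3,3): code 0011 → (3.368,3.000)–(3.634,4.000)
cell (3,4): code 0001 → (3.634,4.000)–(3.000,4.745)
total: 12 segments, chained into 1 closed loop(s), length Σ = 8.260796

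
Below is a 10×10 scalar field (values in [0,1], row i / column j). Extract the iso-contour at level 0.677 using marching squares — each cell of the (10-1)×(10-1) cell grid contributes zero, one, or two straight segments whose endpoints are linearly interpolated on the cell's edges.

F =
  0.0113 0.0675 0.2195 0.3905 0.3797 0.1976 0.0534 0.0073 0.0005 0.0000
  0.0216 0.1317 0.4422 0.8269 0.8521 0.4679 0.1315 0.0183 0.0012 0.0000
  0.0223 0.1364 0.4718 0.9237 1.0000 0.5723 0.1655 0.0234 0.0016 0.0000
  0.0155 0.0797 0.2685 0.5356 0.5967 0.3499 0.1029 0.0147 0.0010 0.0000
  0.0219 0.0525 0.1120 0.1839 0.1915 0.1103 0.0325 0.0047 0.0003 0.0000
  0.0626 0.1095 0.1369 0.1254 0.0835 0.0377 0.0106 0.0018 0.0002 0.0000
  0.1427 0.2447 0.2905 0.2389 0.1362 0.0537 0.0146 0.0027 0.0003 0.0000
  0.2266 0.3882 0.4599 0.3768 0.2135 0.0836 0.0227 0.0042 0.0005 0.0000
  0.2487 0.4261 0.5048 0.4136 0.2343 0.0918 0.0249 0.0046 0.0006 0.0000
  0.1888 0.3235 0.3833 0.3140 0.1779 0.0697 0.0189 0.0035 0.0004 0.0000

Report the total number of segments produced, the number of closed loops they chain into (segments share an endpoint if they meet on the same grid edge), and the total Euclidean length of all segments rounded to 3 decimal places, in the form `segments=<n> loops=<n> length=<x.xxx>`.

cell (0,2): code 0100 → (0.657,3.000)–(1.000,2.610)
cell (0,3): code 1100 → (0.629,4.000)–(0.657,3.000)
cell (0,4): code 1000 → (1.000,4.456)–(0.629,4.000)
cell (1,2): code 0110 → (1.000,2.610)–(2.000,2.454)
cell (1,4): code 1001 → (2.000,4.755)–(1.000,4.456)
cell (2,2): code 0010 → (2.000,2.454)–(2.636,3.000)
cell (2,3): code 0011 → (2.636,3.000)–(2.801,4.000)
cell (2,4): code 0001 → (2.801,4.000)–(2.000,4.755)
total: 8 segments, chained into 1 closed loop(s), length Σ = 7.115535

segments=8 loops=1 length=7.116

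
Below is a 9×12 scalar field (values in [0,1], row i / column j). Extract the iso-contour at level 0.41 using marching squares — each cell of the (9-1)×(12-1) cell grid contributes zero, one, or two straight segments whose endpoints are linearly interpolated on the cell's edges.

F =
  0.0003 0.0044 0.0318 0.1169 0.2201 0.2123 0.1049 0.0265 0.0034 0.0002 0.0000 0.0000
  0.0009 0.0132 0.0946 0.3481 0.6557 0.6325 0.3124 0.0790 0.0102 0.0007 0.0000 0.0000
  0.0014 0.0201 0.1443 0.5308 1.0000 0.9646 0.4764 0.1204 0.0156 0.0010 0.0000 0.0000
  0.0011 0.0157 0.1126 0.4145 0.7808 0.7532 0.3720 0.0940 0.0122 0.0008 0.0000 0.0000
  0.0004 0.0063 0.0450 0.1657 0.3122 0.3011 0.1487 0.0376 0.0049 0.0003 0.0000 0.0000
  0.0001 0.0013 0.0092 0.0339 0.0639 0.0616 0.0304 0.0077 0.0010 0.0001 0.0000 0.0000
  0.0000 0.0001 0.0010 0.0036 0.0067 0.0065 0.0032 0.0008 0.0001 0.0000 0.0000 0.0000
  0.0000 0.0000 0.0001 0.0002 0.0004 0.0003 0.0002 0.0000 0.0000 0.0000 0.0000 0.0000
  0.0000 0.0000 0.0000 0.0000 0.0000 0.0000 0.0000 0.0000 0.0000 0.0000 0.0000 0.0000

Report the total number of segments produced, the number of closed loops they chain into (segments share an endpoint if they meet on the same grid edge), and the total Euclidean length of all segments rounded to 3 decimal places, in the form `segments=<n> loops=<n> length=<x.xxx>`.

cell (0,3): code 0100 → (0.436,4.000)–(1.000,3.201)
cell (0,4): code 1100 → (0.470,5.000)–(0.436,4.000)
cell (0,5): code 1000 → (1.000,5.695)–(0.470,5.000)
cell (1,2): code 0100 → (1.339,3.000)–(2.000,2.687)
cell (1,3): code 1110 → (1.000,3.201)–(1.339,3.000)
cell (1,5): code 1101 → (1.595,6.000)–(1.000,5.695)
cell (1,6): code 1000 → (2.000,6.187)–(1.595,6.000)
cell (2,2): code 0110 → (2.000,2.687)–(3.000,2.985)
cell (2,5): code 1011 → (3.000,5.900)–(2.636,6.000)
cell (2,6): code 0001 → (2.636,6.000)–(2.000,6.187)
cell (3,2): code 0010 → (3.000,2.985)–(3.018,3.000)
cell (3,3): code 0011 → (3.018,3.000)–(3.791,4.000)
cell (3,4): code 0011 → (3.791,4.000)–(3.759,5.000)
cell (3,5): code 0001 → (3.759,5.000)–(3.000,5.900)
total: 14 segments, chained into 1 closed loop(s), length Σ = 10.641309

segments=14 loops=1 length=10.641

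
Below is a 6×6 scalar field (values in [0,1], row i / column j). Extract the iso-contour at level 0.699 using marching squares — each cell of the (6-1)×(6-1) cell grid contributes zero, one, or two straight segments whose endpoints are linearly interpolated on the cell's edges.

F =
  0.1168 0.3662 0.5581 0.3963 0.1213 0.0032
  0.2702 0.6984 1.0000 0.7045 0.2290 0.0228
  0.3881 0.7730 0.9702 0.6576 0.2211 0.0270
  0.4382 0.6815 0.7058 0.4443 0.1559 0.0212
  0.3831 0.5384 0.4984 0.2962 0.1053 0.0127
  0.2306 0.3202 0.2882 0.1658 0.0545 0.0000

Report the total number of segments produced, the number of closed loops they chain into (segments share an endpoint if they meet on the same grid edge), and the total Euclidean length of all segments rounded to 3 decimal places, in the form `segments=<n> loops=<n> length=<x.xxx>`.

cell (0,1): code 0100 → (0.319,2.000)–(1.000,1.002)
cell (0,2): code 1100 → (0.982,3.000)–(0.319,2.000)
cell (0,3): code 1000 → (1.000,3.012)–(0.982,3.000)
cell (1,0): code 0100 → (1.008,1.000)–(2.000,0.808)
cell (1,1): code 1110 → (1.000,1.002)–(1.008,1.000)
cell (1,2): code 1011 → (2.000,2.868)–(1.117,3.000)
cell (1,3): code 0001 → (1.117,3.000)–(1.000,3.012)
cell (2,0): code 0010 → (2.000,0.808)–(2.809,1.000)
cell (2,1): code 0111 → (2.809,1.000)–(3.000,1.720)
cell (2,2): code 1001 → (3.000,2.026)–(2.000,2.868)
cell (3,1): code 0010 → (3.000,1.720)–(3.033,2.000)
cell (3,2): code 0001 → (3.033,2.000)–(3.000,2.026)
total: 12 segments, chained into 1 closed loop(s), length Σ = 7.665701

segments=12 loops=1 length=7.666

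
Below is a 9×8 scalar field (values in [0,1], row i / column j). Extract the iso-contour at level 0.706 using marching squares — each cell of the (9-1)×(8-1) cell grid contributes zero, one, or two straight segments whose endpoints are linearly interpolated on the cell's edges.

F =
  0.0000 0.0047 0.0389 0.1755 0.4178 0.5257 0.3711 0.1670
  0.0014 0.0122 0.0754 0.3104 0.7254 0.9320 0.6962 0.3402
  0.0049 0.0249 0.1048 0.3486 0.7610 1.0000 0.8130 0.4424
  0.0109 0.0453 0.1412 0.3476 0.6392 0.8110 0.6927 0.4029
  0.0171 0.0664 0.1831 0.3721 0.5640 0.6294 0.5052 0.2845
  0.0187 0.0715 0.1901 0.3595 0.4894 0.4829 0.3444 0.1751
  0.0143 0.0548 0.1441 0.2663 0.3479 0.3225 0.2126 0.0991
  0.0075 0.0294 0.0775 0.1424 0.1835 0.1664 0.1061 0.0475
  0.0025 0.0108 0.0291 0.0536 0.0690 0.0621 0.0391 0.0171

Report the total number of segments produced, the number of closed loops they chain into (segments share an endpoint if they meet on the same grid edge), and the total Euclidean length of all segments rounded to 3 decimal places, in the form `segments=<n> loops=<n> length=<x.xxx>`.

segments=12 loops=1 length=8.496

cell (0,3): code 0100 → (0.937,4.000)–(1.000,3.953)
cell (0,4): code 1100 → (0.444,5.000)–(0.937,4.000)
cell (0,5): code 1000 → (1.000,5.958)–(0.444,5.000)
cell (1,3): code 0110 → (1.000,3.953)–(2.000,3.867)
cell (1,5): code 1101 → (1.084,6.000)–(1.000,5.958)
cell (1,6): code 1000 → (2.000,6.289)–(1.084,6.000)
cell (2,3): code 0010 → (2.000,3.867)–(2.452,4.000)
cell (2,4): code 0111 → (2.452,4.000)–(3.000,4.389)
cell (2,5): code 1011 → (3.000,5.888)–(2.889,6.000)
cell (2,6): code 0001 → (2.889,6.000)–(2.000,6.289)
cell (3,4): code 0010 → (3.000,4.389)–(3.578,5.000)
cell (3,5): code 0001 → (3.578,5.000)–(3.000,5.888)
total: 12 segments, chained into 1 closed loop(s), length Σ = 8.496114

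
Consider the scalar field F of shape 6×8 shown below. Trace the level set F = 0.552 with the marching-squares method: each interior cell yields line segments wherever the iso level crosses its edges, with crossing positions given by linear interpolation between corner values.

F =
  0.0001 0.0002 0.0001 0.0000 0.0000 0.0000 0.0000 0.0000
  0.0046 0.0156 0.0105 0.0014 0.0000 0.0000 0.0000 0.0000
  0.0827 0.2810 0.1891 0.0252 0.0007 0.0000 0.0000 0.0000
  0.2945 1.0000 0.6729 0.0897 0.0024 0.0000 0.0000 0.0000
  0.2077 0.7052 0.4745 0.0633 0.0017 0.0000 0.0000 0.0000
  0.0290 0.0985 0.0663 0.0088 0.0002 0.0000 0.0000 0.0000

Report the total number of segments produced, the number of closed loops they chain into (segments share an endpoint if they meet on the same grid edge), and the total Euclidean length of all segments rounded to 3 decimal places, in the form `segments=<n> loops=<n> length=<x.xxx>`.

segments=8 loops=1 length=5.601

cell (2,0): code 0100 → (2.377,1.000)–(3.000,0.365)
cell (2,1): code 1100 → (2.750,2.000)–(2.377,1.000)
cell (2,2): code 1000 → (3.000,2.207)–(2.750,2.000)
cell (3,0): code 0110 → (3.000,0.365)–(4.000,0.692)
cell (3,1): code 1011 → (4.000,1.664)–(3.609,2.000)
cell (3,2): code 0001 → (3.609,2.000)–(3.000,2.207)
cell (4,0): code 0010 → (4.000,0.692)–(4.253,1.000)
cell (4,1): code 0001 → (4.253,1.000)–(4.000,1.664)
total: 8 segments, chained into 1 closed loop(s), length Σ = 5.601404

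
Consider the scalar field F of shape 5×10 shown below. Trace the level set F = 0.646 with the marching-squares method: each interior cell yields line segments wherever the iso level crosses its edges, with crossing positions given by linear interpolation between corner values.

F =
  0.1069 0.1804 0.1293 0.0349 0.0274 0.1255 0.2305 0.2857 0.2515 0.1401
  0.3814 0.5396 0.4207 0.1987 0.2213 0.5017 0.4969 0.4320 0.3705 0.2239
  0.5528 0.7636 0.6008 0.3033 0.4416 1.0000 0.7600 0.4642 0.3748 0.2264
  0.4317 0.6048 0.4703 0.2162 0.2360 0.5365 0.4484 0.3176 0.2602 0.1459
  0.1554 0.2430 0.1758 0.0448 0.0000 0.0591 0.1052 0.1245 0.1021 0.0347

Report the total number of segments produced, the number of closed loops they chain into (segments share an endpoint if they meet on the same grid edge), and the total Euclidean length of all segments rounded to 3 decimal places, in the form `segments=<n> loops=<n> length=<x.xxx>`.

segments=10 loops=2 length=8.791

cell (1,0): code 0100 → (1.475,1.000)–(2.000,0.442)
cell (1,1): code 1000 → (2.000,1.722)–(1.475,1.000)
cell (1,4): code 0100 → (1.290,5.000)–(2.000,4.366)
cell (1,5): code 1100 → (1.567,6.000)–(1.290,5.000)
cell (1,6): code 1000 → (2.000,6.385)–(1.567,6.000)
cell (2,0): code 0010 → (2.000,0.442)–(2.741,1.000)
cell (2,1): code 0001 → (2.741,1.000)–(2.000,1.722)
cell (2,4): code 0010 → (2.000,4.366)–(2.764,5.000)
cell (2,5): code 0011 → (2.764,5.000)–(2.366,6.000)
cell (2,6): code 0001 → (2.366,6.000)–(2.000,6.385)
total: 10 segments, chained into 2 closed loop(s), length Σ = 8.790693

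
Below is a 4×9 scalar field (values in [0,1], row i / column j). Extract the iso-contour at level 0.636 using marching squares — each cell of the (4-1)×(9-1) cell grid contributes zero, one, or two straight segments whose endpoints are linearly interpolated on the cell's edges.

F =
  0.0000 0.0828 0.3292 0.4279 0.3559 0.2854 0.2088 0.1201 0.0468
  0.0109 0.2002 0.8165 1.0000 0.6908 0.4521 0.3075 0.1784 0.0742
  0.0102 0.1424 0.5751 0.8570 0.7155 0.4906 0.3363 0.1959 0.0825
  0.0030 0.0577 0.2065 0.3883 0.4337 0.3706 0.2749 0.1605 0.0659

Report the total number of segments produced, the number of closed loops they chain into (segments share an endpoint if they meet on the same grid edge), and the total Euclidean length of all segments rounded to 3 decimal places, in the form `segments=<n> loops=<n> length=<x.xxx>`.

cell (0,1): code 0100 → (0.630,2.000)–(1.000,1.707)
cell (0,2): code 1100 → (0.364,3.000)–(0.630,2.000)
cell (0,3): code 1100 → (0.836,4.000)–(0.364,3.000)
cell (0,4): code 1000 → (1.000,4.230)–(0.836,4.000)
cell (1,1): code 0010 → (1.000,1.707)–(1.748,2.000)
cell (1,2): code 0111 → (1.748,2.000)–(2.000,2.216)
cell (1,4): code 1001 → (2.000,4.353)–(1.000,4.230)
cell (2,2): code 0010 → (2.000,2.216)–(2.472,3.000)
cell (2,3): code 0011 → (2.472,3.000)–(2.282,4.000)
cell (2,4): code 0001 → (2.282,4.000)–(2.000,4.353)
total: 10 segments, chained into 1 closed loop(s), length Σ = 7.422628

segments=10 loops=1 length=7.423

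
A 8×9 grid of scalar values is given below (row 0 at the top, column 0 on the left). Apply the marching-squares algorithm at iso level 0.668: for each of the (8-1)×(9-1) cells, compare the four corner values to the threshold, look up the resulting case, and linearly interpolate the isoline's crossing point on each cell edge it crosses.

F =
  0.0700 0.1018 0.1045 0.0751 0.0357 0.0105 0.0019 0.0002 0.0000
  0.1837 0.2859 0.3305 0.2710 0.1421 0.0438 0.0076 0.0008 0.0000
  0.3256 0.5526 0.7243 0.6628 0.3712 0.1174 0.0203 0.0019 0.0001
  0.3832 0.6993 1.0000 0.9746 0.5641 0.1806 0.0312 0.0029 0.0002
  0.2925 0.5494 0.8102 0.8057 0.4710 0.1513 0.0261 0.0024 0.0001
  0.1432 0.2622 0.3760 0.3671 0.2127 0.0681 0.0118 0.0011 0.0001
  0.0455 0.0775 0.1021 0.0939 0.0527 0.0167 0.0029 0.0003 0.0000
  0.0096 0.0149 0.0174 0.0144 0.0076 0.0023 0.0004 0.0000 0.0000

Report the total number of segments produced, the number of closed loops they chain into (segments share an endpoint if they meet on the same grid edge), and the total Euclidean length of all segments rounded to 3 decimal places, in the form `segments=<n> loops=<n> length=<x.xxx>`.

segments=12 loops=1 length=8.227

cell (1,1): code 0100 → (1.857,2.000)–(2.000,1.672)
cell (1,2): code 1000 → (2.000,2.915)–(1.857,2.000)
cell (2,0): code 0100 → (2.787,1.000)–(3.000,0.901)
cell (2,1): code 1110 → (2.000,1.672)–(2.787,1.000)
cell (2,2): code 1101 → (2.017,3.000)–(2.000,2.915)
cell (2,3): code 1000 → (3.000,3.747)–(2.017,3.000)
cell (3,0): code 0010 → (3.000,0.901)–(3.209,1.000)
cell (3,1): code 0111 → (3.209,1.000)–(4.000,1.455)
cell (3,3): code 1001 → (4.000,3.411)–(3.000,3.747)
cell (4,1): code 0010 → (4.000,1.455)–(4.327,2.000)
cell (4,2): code 0011 → (4.327,2.000)–(4.314,3.000)
cell (4,3): code 0001 → (4.314,3.000)–(4.000,3.411)
total: 12 segments, chained into 1 closed loop(s), length Σ = 8.227226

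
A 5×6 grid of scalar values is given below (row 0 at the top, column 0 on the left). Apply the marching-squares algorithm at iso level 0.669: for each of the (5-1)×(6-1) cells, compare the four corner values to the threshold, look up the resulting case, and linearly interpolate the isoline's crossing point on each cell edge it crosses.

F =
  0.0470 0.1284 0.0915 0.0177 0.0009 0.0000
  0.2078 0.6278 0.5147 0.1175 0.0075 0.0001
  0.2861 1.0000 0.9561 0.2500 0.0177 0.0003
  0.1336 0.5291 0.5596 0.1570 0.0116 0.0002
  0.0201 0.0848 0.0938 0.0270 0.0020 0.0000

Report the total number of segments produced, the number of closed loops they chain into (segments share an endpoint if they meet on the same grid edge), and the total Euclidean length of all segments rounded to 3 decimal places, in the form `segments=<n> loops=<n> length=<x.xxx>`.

segments=6 loops=1 length=5.471

cell (1,0): code 0100 → (1.111,1.000)–(2.000,0.536)
cell (1,1): code 1100 → (1.350,2.000)–(1.111,1.000)
cell (1,2): code 1000 → (2.000,2.407)–(1.350,2.000)
cell (2,0): code 0010 → (2.000,0.536)–(2.703,1.000)
cell (2,1): code 0011 → (2.703,1.000)–(2.724,2.000)
cell (2,2): code 0001 → (2.724,2.000)–(2.000,2.407)
total: 6 segments, chained into 1 closed loop(s), length Σ = 5.470824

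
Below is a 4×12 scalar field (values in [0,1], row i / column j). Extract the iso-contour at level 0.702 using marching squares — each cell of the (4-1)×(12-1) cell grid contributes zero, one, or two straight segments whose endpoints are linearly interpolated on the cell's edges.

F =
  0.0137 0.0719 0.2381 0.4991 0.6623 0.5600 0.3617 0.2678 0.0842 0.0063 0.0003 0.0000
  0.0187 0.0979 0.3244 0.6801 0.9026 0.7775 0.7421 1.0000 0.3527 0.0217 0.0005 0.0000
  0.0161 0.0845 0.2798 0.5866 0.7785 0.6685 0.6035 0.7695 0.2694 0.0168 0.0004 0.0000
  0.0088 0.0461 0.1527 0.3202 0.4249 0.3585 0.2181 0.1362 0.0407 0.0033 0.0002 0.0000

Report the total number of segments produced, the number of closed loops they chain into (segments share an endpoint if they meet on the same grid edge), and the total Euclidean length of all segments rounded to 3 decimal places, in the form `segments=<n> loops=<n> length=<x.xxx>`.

cell (0,3): code 0100 → (0.165,4.000)–(1.000,3.098)
cell (0,4): code 1100 → (0.653,5.000)–(0.165,4.000)
cell (0,5): code 1100 → (0.895,6.000)–(0.653,5.000)
cell (0,6): code 1100 → (0.593,7.000)–(0.895,6.000)
cell (0,7): code 1000 → (1.000,7.460)–(0.593,7.000)
cell (1,3): code 0110 → (1.000,3.098)–(2.000,3.601)
cell (1,4): code 1011 → (2.000,4.695)–(1.693,5.000)
cell (1,5): code 0011 → (1.693,5.000)–(1.289,6.000)
cell (1,6): code 0111 → (1.289,6.000)–(2.000,6.593)
cell (1,7): code 1001 → (2.000,7.135)–(1.000,7.460)
cell (2,3): code 0010 → (2.000,3.601)–(2.216,4.000)
cell (2,4): code 0001 → (2.216,4.000)–(2.000,4.695)
cell (2,6): code 0010 → (2.000,6.593)–(2.107,7.000)
cell (2,7): code 0001 → (2.107,7.000)–(2.000,7.135)
total: 14 segments, chained into 1 closed loop(s), length Σ = 11.411014

segments=14 loops=1 length=11.411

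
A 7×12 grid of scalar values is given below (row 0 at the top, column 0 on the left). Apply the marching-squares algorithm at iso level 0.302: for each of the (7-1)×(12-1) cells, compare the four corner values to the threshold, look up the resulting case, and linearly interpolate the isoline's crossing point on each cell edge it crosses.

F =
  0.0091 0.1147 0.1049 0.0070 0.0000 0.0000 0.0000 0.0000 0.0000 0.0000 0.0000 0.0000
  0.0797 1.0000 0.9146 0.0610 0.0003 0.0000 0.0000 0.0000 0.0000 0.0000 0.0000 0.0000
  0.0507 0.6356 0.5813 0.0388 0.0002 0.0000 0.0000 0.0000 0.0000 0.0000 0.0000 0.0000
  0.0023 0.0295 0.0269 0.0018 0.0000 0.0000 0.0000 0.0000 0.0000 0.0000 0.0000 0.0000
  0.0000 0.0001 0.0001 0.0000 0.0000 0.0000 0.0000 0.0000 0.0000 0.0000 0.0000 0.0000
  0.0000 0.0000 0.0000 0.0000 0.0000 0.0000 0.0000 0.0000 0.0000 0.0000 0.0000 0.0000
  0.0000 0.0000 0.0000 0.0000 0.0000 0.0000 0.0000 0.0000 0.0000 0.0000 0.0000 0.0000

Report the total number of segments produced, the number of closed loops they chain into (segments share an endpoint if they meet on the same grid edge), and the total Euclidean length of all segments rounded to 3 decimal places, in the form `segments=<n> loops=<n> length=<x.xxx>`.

segments=8 loops=1 length=7.689

cell (0,0): code 0100 → (0.212,1.000)–(1.000,0.242)
cell (0,1): code 1100 → (0.243,2.000)–(0.212,1.000)
cell (0,2): code 1000 → (1.000,2.718)–(0.243,2.000)
cell (1,0): code 0110 → (1.000,0.242)–(2.000,0.430)
cell (1,2): code 1001 → (2.000,2.515)–(1.000,2.718)
cell (2,0): code 0010 → (2.000,0.430)–(2.550,1.000)
cell (2,1): code 0011 → (2.550,1.000)–(2.504,2.000)
cell (2,2): code 0001 → (2.504,2.000)–(2.000,2.515)
total: 8 segments, chained into 1 closed loop(s), length Σ = 7.689259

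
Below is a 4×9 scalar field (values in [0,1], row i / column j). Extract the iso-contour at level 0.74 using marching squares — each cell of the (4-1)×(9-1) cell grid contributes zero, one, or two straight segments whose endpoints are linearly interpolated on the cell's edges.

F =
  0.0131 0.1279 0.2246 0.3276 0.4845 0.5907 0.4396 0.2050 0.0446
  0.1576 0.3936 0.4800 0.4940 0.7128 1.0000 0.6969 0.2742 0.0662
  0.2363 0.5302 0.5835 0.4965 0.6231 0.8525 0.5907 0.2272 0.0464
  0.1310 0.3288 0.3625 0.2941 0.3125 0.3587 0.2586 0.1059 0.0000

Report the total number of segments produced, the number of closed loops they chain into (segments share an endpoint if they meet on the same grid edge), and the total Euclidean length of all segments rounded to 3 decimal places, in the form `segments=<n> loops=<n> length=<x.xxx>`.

cell (0,4): code 0100 → (0.365,5.000)–(1.000,4.095)
cell (0,5): code 1000 → (1.000,5.858)–(0.365,5.000)
cell (1,4): code 0110 → (1.000,4.095)–(2.000,4.510)
cell (1,5): code 1001 → (2.000,5.430)–(1.000,5.858)
cell (2,4): code 0010 → (2.000,4.510)–(2.228,5.000)
cell (2,5): code 0001 → (2.228,5.000)–(2.000,5.430)
total: 6 segments, chained into 1 closed loop(s), length Σ = 5.370873

segments=6 loops=1 length=5.371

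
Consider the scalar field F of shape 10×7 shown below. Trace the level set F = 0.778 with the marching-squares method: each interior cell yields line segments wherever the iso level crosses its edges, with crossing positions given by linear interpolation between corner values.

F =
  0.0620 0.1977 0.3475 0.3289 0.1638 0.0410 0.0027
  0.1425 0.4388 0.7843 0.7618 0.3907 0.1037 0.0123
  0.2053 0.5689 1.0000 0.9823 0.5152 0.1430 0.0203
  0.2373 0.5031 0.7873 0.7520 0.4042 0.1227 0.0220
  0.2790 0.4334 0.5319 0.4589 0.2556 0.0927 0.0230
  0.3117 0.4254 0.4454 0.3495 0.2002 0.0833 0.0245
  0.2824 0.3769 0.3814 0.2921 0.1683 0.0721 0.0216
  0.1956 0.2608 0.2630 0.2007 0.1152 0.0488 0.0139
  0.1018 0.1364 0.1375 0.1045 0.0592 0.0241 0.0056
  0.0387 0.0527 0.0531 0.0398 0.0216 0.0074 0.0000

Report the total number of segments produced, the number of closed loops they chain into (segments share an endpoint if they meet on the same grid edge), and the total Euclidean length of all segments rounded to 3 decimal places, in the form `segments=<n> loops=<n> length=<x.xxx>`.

segments=10 loops=1 length=6.328

cell (0,1): code 0100 → (0.986,2.000)–(1.000,1.982)
cell (0,2): code 1000 → (1.000,2.280)–(0.986,2.000)
cell (1,1): code 0110 → (1.000,1.982)–(2.000,1.485)
cell (1,2): code 1101 → (1.073,3.000)–(1.000,2.280)
cell (1,3): code 1000 → (2.000,3.437)–(1.073,3.000)
cell (2,1): code 0110 → (2.000,1.485)–(3.000,1.967)
cell (2,2): code 1011 → (3.000,2.263)–(2.887,3.000)
cell (2,3): code 0001 → (2.887,3.000)–(2.000,3.437)
cell (3,1): code 0010 → (3.000,1.967)–(3.036,2.000)
cell (3,2): code 0001 → (3.036,2.000)–(3.000,2.263)
total: 10 segments, chained into 1 closed loop(s), length Σ = 6.327846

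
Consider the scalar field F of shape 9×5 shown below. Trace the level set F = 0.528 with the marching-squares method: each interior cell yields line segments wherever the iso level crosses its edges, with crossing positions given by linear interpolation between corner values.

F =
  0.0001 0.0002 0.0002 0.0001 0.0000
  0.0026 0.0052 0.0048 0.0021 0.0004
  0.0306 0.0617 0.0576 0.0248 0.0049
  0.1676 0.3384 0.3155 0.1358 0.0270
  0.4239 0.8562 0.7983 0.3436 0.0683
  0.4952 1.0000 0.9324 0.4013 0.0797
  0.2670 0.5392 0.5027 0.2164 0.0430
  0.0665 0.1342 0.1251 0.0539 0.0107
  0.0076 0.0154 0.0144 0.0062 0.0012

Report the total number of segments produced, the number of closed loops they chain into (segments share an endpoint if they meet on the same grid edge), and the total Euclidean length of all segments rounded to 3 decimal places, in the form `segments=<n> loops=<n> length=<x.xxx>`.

segments=10 loops=1 length=8.443

cell (3,0): code 0100 → (3.366,1.000)–(4.000,0.241)
cell (3,1): code 1100 → (3.440,2.000)–(3.366,1.000)
cell (3,2): code 1000 → (4.000,2.594)–(3.440,2.000)
cell (4,0): code 0110 → (4.000,0.241)–(5.000,0.065)
cell (4,2): code 1001 → (5.000,2.761)–(4.000,2.594)
cell (5,0): code 0110 → (5.000,0.065)–(6.000,0.959)
cell (5,1): code 1011 → (6.000,1.307)–(5.941,2.000)
cell (5,2): code 0001 → (5.941,2.000)–(5.000,2.761)
cell (6,0): code 0010 → (6.000,0.959)–(6.028,1.000)
cell (6,1): code 0001 → (6.028,1.000)–(6.000,1.307)
total: 10 segments, chained into 1 closed loop(s), length Σ = 8.442680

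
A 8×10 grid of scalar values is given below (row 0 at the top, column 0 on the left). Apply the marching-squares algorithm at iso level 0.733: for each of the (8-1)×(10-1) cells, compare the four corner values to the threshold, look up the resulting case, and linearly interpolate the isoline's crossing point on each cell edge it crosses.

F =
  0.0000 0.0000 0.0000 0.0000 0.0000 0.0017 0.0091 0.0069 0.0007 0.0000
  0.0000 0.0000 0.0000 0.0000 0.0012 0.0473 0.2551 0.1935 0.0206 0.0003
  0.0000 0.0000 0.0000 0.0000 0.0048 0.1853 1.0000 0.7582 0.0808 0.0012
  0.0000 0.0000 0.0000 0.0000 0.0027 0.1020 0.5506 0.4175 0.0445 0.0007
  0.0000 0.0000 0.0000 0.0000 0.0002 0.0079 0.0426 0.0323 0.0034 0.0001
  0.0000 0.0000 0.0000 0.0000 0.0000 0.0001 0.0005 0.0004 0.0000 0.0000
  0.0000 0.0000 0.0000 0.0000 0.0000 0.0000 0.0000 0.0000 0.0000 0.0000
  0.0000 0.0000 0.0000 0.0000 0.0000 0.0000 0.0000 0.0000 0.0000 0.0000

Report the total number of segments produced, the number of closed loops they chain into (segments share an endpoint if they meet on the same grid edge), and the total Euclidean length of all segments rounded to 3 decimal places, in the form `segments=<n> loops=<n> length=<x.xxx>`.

cell (1,5): code 0100 → (1.642,6.000)–(2.000,5.672)
cell (1,6): code 1100 → (1.955,7.000)–(1.642,6.000)
cell (1,7): code 1000 → (2.000,7.037)–(1.955,7.000)
cell (2,5): code 0010 → (2.000,5.672)–(2.594,6.000)
cell (2,6): code 0011 → (2.594,6.000)–(2.074,7.000)
cell (2,7): code 0001 → (2.074,7.000)–(2.000,7.037)
total: 6 segments, chained into 1 closed loop(s), length Σ = 3.480367

segments=6 loops=1 length=3.480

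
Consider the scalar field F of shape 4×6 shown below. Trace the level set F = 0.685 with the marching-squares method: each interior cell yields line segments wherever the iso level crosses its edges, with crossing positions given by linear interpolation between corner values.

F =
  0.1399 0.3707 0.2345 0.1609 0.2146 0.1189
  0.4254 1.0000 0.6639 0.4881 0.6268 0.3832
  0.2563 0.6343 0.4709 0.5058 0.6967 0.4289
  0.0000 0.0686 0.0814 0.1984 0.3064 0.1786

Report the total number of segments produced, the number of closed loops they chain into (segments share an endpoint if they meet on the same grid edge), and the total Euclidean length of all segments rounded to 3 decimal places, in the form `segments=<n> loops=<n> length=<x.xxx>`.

cell (0,0): code 0100 → (0.499,1.000)–(1.000,0.452)
cell (0,1): code 1000 → (1.000,1.937)–(0.499,1.000)
cell (1,0): code 0010 → (1.000,0.452)–(1.861,1.000)
cell (1,1): code 0001 → (1.861,1.000)–(1.000,1.937)
cell (1,3): code 0100 → (1.833,4.000)–(2.000,3.939)
cell (1,4): code 1000 → (2.000,4.044)–(1.833,4.000)
cell (2,3): code 0010 → (2.000,3.939)–(2.030,4.000)
cell (2,4): code 0001 → (2.030,4.000)–(2.000,4.044)
total: 8 segments, chained into 2 closed loop(s), length Σ = 4.571258

segments=8 loops=2 length=4.571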